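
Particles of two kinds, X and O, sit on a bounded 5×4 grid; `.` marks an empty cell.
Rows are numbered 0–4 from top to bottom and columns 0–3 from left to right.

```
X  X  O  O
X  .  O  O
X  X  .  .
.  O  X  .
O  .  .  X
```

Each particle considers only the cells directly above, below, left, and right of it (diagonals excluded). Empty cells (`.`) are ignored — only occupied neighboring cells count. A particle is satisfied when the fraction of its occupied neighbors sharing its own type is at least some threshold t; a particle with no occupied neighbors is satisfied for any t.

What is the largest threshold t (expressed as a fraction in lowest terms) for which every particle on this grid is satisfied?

0/1

Row 0: (0,0)X 2/2 · (0,1)X 1/2 · (0,2)O 2/3 · (0,3)O 2/2
Row 1: (1,0)X 2/2 · (1,2)O 2/2 · (1,3)O 2/2
Row 2: (2,0)X 2/2 · (2,1)X 1/2
Row 3: (3,1)O 0/2 · (3,2)X 0/1
Row 4: (4,0)O — no occupied neighbors · (4,3)X — no occupied neighbors
The smallest same-type fraction is 0/2 at (3,1), which reduces to 0/1. Any threshold above that leaves this particle unsatisfied.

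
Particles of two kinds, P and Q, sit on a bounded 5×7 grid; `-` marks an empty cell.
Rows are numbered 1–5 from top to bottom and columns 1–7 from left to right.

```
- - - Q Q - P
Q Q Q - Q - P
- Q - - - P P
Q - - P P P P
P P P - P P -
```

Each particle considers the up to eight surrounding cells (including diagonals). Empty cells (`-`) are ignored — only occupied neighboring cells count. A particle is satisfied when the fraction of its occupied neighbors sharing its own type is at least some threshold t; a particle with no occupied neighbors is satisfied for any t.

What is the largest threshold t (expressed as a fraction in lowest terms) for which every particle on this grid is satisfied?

Row 1: (1,4)Q 3/3 · (1,5)Q 2/2 · (1,7)P 1/1
Row 2: (2,1)Q 2/2 · (2,2)Q 3/3 · (2,3)Q 3/3 · (2,5)Q 2/3 · (2,7)P 3/3
Row 3: (3,2)Q 4/4 · (3,6)P 5/6 · (3,7)P 4/4
Row 4: (4,1)Q 1/3 · (4,4)P 3/3 · (4,5)P 5/5 · (4,6)P 6/6 · (4,7)P 4/4
Row 5: (5,1)P 1/2 · (5,2)P 2/3 · (5,3)P 2/2 · (5,5)P 4/4 · (5,6)P 4/4
The smallest same-type fraction is 1/3 at (4,1), which reduces to 1/3. Any threshold above that leaves this particle unsatisfied.

1/3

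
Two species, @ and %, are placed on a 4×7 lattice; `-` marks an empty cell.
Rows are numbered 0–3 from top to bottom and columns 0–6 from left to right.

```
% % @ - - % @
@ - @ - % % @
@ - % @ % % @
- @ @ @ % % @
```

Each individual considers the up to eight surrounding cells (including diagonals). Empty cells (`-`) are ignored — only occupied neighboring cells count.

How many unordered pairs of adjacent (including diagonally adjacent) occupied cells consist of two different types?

24

Scan each occupied cell's neighbors to the right and below (and the two forward diagonals) so each pair is counted once.
Row 0: %(0,0)–%(0,1)= %(0,0)–@(1,0)≠ %(0,1)–@(0,2)≠ %(0,1)–@(1,2)≠ %(0,1)–@(1,0)≠ @(0,2)–@(1,2)= %(0,5)–@(0,6)≠ %(0,5)–%(1,5)= %(0,5)–@(1,6)≠ %(0,5)–%(1,4)= @(0,6)–@(1,6)= @(0,6)–%(1,5)≠  → 7/12 unlike.
Row 1: @(1,0)–@(2,0)= @(1,2)–%(2,2)≠ @(1,2)–@(2,3)= %(1,4)–%(1,5)= %(1,4)–%(2,4)= %(1,4)–%(2,5)= %(1,4)–@(2,3)≠ %(1,5)–@(1,6)≠ %(1,5)–%(2,5)= %(1,5)–@(2,6)≠ %(1,5)–%(2,4)= @(1,6)–@(2,6)= @(1,6)–%(2,5)≠  → 5/13 unlike.
Row 2: @(2,0)–@(3,1)= %(2,2)–@(2,3)≠ %(2,2)–@(3,2)≠ %(2,2)–@(3,3)≠ %(2,2)–@(3,1)≠ @(2,3)–%(2,4)≠ @(2,3)–@(3,3)= @(2,3)–%(3,4)≠ @(2,3)–@(3,2)= %(2,4)–%(2,5)= %(2,4)–%(3,4)= %(2,4)–%(3,5)= %(2,4)–@(3,3)≠ %(2,5)–@(2,6)≠ %(2,5)–%(3,5)= %(2,5)–@(3,6)≠ %(2,5)–%(3,4)= @(2,6)–@(3,6)= @(2,6)–%(3,5)≠  → 10/19 unlike.
Row 3: @(3,1)–@(3,2)= @(3,2)–@(3,3)= @(3,3)–%(3,4)≠ %(3,4)–%(3,5)= %(3,5)–@(3,6)≠  → 2/5 unlike.
Total adjacent occupied pairs: 49; unlike-type pairs: 24.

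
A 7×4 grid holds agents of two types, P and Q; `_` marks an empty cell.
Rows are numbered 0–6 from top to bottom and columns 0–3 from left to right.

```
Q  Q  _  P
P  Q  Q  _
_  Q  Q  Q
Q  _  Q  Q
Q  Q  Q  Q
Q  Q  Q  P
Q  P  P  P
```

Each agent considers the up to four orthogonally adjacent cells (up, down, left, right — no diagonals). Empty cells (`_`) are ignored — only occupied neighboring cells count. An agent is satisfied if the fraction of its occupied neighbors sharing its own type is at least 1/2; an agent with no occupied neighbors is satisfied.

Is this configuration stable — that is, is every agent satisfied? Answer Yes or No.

No

Row 0: (0,0)Q 1/2 satisfied · (0,1)Q 2/2 satisfied · (0,3)P 0/0 satisfied
Row 1: (1,0)P 0/2 not · (1,1)Q 3/4 satisfied · (1,2)Q 2/2 satisfied
Row 2: (2,1)Q 2/2 satisfied · (2,2)Q 4/4 satisfied · (2,3)Q 2/2 satisfied
Row 3: (3,0)Q 1/1 satisfied · (3,2)Q 3/3 satisfied · (3,3)Q 3/3 satisfied
Row 4: (4,0)Q 3/3 satisfied · (4,1)Q 3/3 satisfied · (4,2)Q 4/4 satisfied · (4,3)Q 2/3 satisfied
Row 5: (5,0)Q 3/3 satisfied · (5,1)Q 3/4 satisfied · (5,2)Q 2/4 satisfied · (5,3)P 1/3 not
Row 6: (6,0)Q 1/2 satisfied · (6,1)P 1/3 not · (6,2)P 2/3 satisfied · (6,3)P 2/2 satisfied
For instance (1,0) has only 0/2 same-type neighbors, below 1/2.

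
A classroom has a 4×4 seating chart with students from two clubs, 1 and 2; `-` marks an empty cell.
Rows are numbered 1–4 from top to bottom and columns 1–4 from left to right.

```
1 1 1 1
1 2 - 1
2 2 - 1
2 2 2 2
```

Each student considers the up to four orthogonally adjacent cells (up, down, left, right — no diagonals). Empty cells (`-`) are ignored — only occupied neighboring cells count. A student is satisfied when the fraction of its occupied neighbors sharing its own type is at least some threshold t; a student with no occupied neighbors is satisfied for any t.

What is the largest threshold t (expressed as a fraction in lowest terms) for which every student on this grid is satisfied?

1/3

(1,1)1 2/2
(1,2)1 2/3
(1,3)1 2/2
(1,4)1 2/2
(2,1)1 1/3
(2,2)2 1/3
(2,4)1 2/2
(3,1)2 2/3
(3,2)2 3/3
(3,4)1 1/2
(4,1)2 2/2
(4,2)2 3/3
(4,3)2 2/2
(4,4)2 1/2
The smallest same-type fraction is 1/3 at (2,1), which reduces to 1/3. Any threshold above that leaves this student unsatisfied.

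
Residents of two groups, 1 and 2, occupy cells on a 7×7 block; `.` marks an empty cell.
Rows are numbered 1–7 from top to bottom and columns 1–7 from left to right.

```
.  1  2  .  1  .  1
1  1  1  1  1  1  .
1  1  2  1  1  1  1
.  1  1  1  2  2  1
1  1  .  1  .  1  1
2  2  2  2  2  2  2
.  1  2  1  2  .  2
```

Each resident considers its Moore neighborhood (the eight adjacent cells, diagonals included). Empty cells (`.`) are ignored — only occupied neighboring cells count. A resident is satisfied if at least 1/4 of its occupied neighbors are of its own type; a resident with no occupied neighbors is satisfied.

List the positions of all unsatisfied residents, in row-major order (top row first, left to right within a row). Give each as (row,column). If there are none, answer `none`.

(1,3), (3,3), (4,5), (4,6), (7,2), (7,4)

Row 1: (1,2)1 3/4 ✓ · (1,3)2 0/4 ✗ · (1,5)1 3/3 ✓ · (1,7)1 1/1 ✓
Row 2: (2,1)1 4/4 ✓ · (2,2)1 5/7 ✓ · (2,3)1 5/7 ✓ · (2,4)1 5/7 ✓ · (2,5)1 6/6 ✓ · (2,6)1 6/6 ✓
Row 3: (3,1)1 4/4 ✓ · (3,2)1 6/7 ✓ · (3,3)2 0/8 ✗ · (3,4)1 6/8 ✓ · (3,5)1 6/8 ✓ · (3,6)1 5/7 ✓ · (3,7)1 3/4 ✓
Row 4: (4,2)1 5/6 ✓ · (4,3)1 6/7 ✓ · (4,4)1 4/6 ✓ · (4,5)2 1/7 ✗ · (4,6)2 1/7 ✗ · (4,7)1 4/5 ✓
Row 5: (5,1)1 2/4 ✓ · (5,2)1 3/6 ✓ · (5,4)1 2/6 ✓ · (5,6)1 2/7 ✓ · (5,7)1 2/5 ✓
Row 6: (6,1)2 1/4 ✓ · (6,2)2 3/6 ✓ · (6,3)2 3/7 ✓ · (6,4)2 4/6 ✓ · (6,5)2 3/6 ✓ · (6,6)2 4/6 ✓ · (6,7)2 2/4 ✓
Row 7: (7,2)1 0/4 ✗ · (7,3)2 3/5 ✓ · (7,4)1 0/5 ✗ · (7,5)2 3/4 ✓ · (7,7)2 2/2 ✓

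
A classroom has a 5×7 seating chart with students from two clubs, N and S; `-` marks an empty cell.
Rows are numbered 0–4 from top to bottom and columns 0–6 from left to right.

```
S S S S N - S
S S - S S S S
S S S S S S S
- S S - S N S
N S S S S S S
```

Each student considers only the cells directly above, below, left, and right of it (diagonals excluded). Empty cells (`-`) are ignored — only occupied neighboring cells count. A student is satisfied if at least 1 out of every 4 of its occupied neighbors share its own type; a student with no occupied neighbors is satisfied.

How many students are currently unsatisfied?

3

Row 0: (0,0)S 2/2 ✓ · (0,1)S 3/3 ✓ · (0,2)S 2/2 ✓ · (0,3)S 2/3 ✓ · (0,4)N 0/2 ✗ · (0,6)S 1/1 ✓
Row 1: (1,0)S 3/3 ✓ · (1,1)S 3/3 ✓ · (1,3)S 3/3 ✓ · (1,4)S 3/4 ✓ · (1,5)S 3/3 ✓ · (1,6)S 3/3 ✓
Row 2: (2,0)S 2/2 ✓ · (2,1)S 4/4 ✓ · (2,2)S 3/3 ✓ · (2,3)S 3/3 ✓ · (2,4)S 4/4 ✓ · (2,5)S 3/4 ✓ · (2,6)S 3/3 ✓
Row 3: (3,1)S 3/3 ✓ · (3,2)S 3/3 ✓ · (3,4)S 2/3 ✓ · (3,5)N 0/4 ✗ · (3,6)S 2/3 ✓
Row 4: (4,0)N 0/1 ✗ · (4,1)S 2/3 ✓ · (4,2)S 3/3 ✓ · (4,3)S 2/2 ✓ · (4,4)S 3/3 ✓ · (4,5)S 2/3 ✓ · (4,6)S 2/2 ✓
Unsatisfied: (0,4), (3,5), (4,0) — 3 in total.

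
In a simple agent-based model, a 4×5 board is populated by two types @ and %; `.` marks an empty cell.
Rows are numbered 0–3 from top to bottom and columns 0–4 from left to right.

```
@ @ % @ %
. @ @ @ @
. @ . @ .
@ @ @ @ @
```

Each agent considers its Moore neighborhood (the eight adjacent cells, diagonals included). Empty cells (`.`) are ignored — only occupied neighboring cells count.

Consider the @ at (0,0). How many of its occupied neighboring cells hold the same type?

2

Occupied neighbors of (0,0): (0,1)=@, (1,1)=@.
Same type (@): 2 of 2.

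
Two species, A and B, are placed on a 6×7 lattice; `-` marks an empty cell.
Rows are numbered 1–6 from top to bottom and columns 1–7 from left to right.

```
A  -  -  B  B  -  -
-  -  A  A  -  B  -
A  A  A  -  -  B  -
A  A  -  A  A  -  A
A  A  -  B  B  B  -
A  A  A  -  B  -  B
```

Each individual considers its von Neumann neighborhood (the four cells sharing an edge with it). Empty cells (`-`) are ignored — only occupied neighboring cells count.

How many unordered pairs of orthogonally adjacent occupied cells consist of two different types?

Scan each occupied cell's neighbors to the right and below so each pair is counted once.
Row 1: B(1,4)–B(1,5)= B(1,4)–A(2,4)≠  → 1/2 unlike.
Row 2: A(2,3)–A(2,4)= A(2,3)–A(3,3)= B(2,6)–B(3,6)=  → 0/3 unlike.
Row 3: A(3,1)–A(3,2)= A(3,1)–A(4,1)= A(3,2)–A(3,3)= A(3,2)–A(4,2)=  → 0/4 unlike.
Row 4: A(4,1)–A(4,2)= A(4,1)–A(5,1)= A(4,2)–A(5,2)= A(4,4)–A(4,5)= A(4,4)–B(5,4)≠ A(4,5)–B(5,5)≠  → 2/6 unlike.
Row 5: A(5,1)–A(5,2)= A(5,1)–A(6,1)= A(5,2)–A(6,2)= B(5,4)–B(5,5)= B(5,5)–B(5,6)= B(5,5)–B(6,5)=  → 0/6 unlike.
Row 6: A(6,1)–A(6,2)= A(6,2)–A(6,3)=  → 0/2 unlike.
Total adjacent occupied pairs: 23; unlike-type pairs: 3.

3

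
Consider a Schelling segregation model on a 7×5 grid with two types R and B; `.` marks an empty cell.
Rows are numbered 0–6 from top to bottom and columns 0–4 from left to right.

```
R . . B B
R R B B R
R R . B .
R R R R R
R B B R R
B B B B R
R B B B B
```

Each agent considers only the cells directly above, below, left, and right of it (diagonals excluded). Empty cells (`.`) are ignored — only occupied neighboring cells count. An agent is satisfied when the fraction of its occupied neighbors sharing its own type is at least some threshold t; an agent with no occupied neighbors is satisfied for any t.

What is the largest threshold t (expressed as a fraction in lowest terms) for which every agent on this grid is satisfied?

0/1

(0,0)R 1/1
(0,3)B 2/2
(0,4)B 1/2
(1,0)R 3/3
(1,1)R 2/3
(1,2)B 1/2
(1,3)B 3/4
(1,4)R 0/2
(2,0)R 3/3
(2,1)R 3/3
(2,3)B 1/2
(3,0)R 3/3
(3,1)R 3/4
(3,2)R 2/3
(3,3)R 3/4
(3,4)R 2/2
(4,0)R 1/3
(4,1)B 2/4
(4,2)B 2/4
(4,3)R 2/4
(4,4)R 3/3
(5,0)B 1/3
(5,1)B 4/4
(5,2)B 4/4
(5,3)B 2/4
(5,4)R 1/3
(6,0)R 0/2
(6,1)B 2/3
(6,2)B 3/3
(6,3)B 3/3
(6,4)B 1/2
The smallest same-type fraction is 0/2 at (1,4), which reduces to 0/1. Any threshold above that leaves this agent unsatisfied.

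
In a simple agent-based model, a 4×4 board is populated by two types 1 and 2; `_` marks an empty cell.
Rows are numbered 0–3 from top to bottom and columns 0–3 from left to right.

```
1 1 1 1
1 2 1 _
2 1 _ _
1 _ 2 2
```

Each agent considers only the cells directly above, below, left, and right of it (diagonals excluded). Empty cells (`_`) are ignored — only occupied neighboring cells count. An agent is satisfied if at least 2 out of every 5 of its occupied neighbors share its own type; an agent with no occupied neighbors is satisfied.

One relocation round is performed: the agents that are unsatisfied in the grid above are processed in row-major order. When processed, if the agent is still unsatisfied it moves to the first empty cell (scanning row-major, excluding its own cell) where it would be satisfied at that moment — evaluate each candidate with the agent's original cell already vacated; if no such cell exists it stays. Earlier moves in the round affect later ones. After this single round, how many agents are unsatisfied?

Initially unsatisfied (in order): (1,0), (1,1), (2,0), (2,1), (3,0).
  (1,0) → (1,3).
  (1,1) → (1,0).
  (2,0) → (2,3).
  (2,1): now satisfied by earlier moves; stays.
  (3,0): now satisfied by earlier moves; stays.
Resulting grid:
1 1 1 1
2 _ 1 1
_ 1 _ 2
1 _ 2 2
Unsatisfied now: (1,0).

1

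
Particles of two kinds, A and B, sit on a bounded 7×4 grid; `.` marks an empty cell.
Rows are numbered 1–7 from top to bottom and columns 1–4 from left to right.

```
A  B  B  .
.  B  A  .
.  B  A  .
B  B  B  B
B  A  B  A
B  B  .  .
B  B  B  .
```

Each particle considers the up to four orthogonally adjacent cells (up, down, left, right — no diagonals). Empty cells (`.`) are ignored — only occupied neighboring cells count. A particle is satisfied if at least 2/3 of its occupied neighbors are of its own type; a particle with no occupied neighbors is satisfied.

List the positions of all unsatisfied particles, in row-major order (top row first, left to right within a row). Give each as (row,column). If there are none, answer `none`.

(1,1), (1,3), (2,3), (3,3), (4,4), (5,2), (5,3), (5,4)

Row 1: (1,1)A 0/1 unhappy · (1,2)B 2/3 ok · (1,3)B 1/2 unhappy
Row 2: (2,2)B 2/3 ok · (2,3)A 1/3 unhappy
Row 3: (3,2)B 2/3 ok · (3,3)A 1/3 unhappy
Row 4: (4,1)B 2/2 ok · (4,2)B 3/4 ok · (4,3)B 3/4 ok · (4,4)B 1/2 unhappy
Row 5: (5,1)B 2/3 ok · (5,2)A 0/4 unhappy · (5,3)B 1/3 unhappy · (5,4)A 0/2 unhappy
Row 6: (6,1)B 3/3 ok · (6,2)B 2/3 ok
Row 7: (7,1)B 2/2 ok · (7,2)B 3/3 ok · (7,3)B 1/1 ok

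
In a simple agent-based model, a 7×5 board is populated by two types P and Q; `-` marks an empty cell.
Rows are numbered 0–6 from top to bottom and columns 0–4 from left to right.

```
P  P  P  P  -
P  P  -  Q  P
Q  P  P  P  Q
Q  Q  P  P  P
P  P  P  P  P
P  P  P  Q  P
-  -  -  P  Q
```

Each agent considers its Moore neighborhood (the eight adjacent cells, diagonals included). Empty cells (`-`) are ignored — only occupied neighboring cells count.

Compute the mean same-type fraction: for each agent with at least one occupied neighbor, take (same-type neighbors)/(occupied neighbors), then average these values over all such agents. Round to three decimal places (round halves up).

0.658

Row 0: (0,0)P 3/3 · (0,1)P 4/4 · (0,2)P 3/4 · (0,3)P 2/3
Row 1: (1,0)P 4/5 · (1,1)P 6/7 · (1,3)Q 1/6 · (1,4)P 2/4
Row 2: (2,0)Q 2/5 · (2,1)P 4/7 · (2,2)P 5/7 · (2,3)P 5/7 · (2,4)Q 1/5
Row 3: (3,0)Q 2/5 · (3,1)Q 2/8 · (3,2)P 7/8 · (3,3)P 7/8 · (3,4)P 4/5
Row 4: (4,0)P 3/5 · (4,1)P 6/8 · (4,2)P 6/8 · (4,3)P 7/8 · (4,4)P 4/5
Row 5: (5,0)P 3/3 · (5,1)P 5/5 · (5,2)P 5/6 · (5,3)Q 1/7 · (5,4)P 3/5
Row 6: (6,3)P 2/4 · (6,4)Q 1/3
Sum over 30 agents: 3/3 + 4/4 + 3/4 + 2/3 + 4/5 + 6/7 + 1/6 + 2/4 + 2/5 + 4/7 + 5/7 + 5/7 + 1/5 + 2/5 + 2/8 + 7/8 + 7/8 + 4/5 + 3/5 + 6/8 + 6/8 + 7/8 + 4/5 + 3/3 + 5/5 + 5/6 + 1/7 + 3/5 + 2/4 + 1/3 = 789/40; mean = 789/40 ÷ 30 = 263/400 = 0.6575 → 0.658.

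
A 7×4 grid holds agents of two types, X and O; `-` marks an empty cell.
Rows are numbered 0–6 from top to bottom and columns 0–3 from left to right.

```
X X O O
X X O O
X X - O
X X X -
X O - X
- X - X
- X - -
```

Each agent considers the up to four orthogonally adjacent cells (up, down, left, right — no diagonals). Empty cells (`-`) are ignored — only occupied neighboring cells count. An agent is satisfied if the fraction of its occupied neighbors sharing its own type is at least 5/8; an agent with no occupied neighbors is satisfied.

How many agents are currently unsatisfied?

Row 0: (0,0)X 2/2 ok · (0,1)X 2/3 ok · (0,2)O 2/3 ok · (0,3)O 2/2 ok
Row 1: (1,0)X 3/3 ok · (1,1)X 3/4 ok · (1,2)O 2/3 ok · (1,3)O 3/3 ok
Row 2: (2,0)X 3/3 ok · (2,1)X 3/3 ok · (2,3)O 1/1 ok
Row 3: (3,0)X 3/3 ok · (3,1)X 3/4 ok · (3,2)X 1/1 ok
Row 4: (4,0)X 1/2 unhappy · (4,1)O 0/3 unhappy · (4,3)X 1/1 ok
Row 5: (5,1)X 1/2 unhappy · (5,3)X 1/1 ok
Row 6: (6,1)X 1/1 ok
Unsatisfied: (4,0), (4,1), (5,1) — 3 in total.

3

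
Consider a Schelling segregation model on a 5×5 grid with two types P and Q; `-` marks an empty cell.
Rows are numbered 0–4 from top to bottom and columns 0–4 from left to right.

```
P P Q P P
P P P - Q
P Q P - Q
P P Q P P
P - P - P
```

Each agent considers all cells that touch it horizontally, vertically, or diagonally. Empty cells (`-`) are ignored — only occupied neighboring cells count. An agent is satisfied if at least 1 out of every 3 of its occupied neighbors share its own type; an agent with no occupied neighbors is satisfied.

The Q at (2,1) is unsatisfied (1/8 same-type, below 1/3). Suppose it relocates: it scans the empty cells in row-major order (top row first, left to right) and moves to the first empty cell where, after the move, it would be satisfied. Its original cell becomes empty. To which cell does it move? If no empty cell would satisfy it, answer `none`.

(1,3)

Vacating (2,1). Empty cells in order:
  (1,3): 3/7 same-type → satisfied — stop here.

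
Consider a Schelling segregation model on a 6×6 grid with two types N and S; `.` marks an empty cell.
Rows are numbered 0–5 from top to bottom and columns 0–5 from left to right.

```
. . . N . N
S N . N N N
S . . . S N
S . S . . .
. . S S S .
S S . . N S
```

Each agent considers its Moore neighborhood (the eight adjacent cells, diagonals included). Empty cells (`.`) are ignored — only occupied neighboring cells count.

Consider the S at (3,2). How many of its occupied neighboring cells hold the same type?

2

Occupied neighbors of (3,2): (4,2)=S, (4,3)=S.
Same type (S): 2 of 2.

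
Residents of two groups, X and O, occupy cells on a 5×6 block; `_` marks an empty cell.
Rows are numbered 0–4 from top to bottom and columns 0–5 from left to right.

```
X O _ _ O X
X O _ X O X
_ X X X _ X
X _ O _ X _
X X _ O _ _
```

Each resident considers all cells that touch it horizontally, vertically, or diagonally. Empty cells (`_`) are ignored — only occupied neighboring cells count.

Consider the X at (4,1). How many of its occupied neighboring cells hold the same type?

Occupied neighbors of (4,1): (3,0)=X, (3,2)=O, (4,0)=X.
Same type (X): 2 of 3.

2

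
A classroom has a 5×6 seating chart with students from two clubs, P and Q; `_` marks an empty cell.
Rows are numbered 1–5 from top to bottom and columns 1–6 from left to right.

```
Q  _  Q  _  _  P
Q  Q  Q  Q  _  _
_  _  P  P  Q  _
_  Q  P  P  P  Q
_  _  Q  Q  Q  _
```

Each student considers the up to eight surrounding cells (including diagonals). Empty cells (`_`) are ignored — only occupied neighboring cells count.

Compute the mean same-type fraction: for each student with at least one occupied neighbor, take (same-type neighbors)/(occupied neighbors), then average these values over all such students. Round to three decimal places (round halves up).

0.596

(1,1)Q 2/2
(1,3)Q 3/3
(1,6)P — no occupied neighbors
(2,1)Q 2/2
(2,2)Q 4/5
(2,3)Q 3/5
(2,4)Q 3/5
(3,3)P 3/7
(3,4)P 4/7
(3,5)Q 2/5
(4,2)Q 1/3
(4,3)P 3/6
(4,4)P 4/8
(4,5)P 2/6
(4,6)Q 2/3
(5,3)Q 2/4
(5,4)Q 2/5
(5,5)Q 2/4
Sum over 17 students: 2/2 + 3/3 + 2/2 + 4/5 + 3/5 + 3/5 + 3/7 + 4/7 + 2/5 + 1/3 + 3/6 + 4/8 + 2/6 + 2/3 + 2/4 + 2/5 + 2/4 = 152/15; mean = 152/15 ÷ 17 = 152/255 = 0.596078… → 0.596.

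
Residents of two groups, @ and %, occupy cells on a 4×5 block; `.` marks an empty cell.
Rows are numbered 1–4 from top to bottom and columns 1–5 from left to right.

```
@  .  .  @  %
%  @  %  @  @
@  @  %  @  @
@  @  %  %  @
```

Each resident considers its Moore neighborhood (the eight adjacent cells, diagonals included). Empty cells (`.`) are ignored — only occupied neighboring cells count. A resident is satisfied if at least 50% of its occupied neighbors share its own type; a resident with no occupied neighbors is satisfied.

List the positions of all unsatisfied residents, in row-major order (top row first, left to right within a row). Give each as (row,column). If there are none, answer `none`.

(1,5), (2,1), (2,3), (3,3), (4,3), (4,4)

Row 1: (1,1)@ 1/2 satisfied · (1,4)@ 2/4 satisfied · (1,5)% 0/3 not
Row 2: (2,1)% 0/4 not · (2,2)@ 3/6 satisfied · (2,3)% 1/6 not · (2,4)@ 4/7 satisfied · (2,5)@ 4/5 satisfied
Row 3: (3,1)@ 4/5 satisfied · (3,2)@ 4/8 satisfied · (3,3)% 3/8 not · (3,4)@ 4/8 satisfied · (3,5)@ 4/5 satisfied
Row 4: (4,1)@ 3/3 satisfied · (4,2)@ 3/5 satisfied · (4,3)% 2/5 not · (4,4)% 2/5 not · (4,5)@ 2/3 satisfied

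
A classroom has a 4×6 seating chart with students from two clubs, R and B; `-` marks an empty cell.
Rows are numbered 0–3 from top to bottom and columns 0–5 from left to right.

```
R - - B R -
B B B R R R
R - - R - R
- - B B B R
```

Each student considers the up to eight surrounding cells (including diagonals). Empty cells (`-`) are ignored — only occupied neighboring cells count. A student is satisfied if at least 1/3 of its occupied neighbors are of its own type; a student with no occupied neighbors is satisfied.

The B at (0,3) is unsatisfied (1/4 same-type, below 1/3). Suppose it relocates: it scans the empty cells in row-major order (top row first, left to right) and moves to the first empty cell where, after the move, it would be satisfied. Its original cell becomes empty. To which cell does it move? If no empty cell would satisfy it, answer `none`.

(0,1)

Vacating (0,3). Empty cells in order:
  (0,1): 3/4 same-type → satisfied — stop here.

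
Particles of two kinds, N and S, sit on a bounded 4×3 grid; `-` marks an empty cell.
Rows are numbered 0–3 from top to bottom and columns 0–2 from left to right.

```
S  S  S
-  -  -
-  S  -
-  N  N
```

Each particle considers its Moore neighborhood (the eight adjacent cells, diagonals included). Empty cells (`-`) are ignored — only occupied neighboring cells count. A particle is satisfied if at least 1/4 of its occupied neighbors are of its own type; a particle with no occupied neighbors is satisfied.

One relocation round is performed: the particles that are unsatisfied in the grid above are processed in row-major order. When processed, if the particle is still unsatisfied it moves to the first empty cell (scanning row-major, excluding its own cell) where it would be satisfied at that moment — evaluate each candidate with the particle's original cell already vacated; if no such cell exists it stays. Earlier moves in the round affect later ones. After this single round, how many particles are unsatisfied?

Initially unsatisfied (in order): (2,1).
  (2,1) → (1,0).
Resulting grid:
S S S
S - -
- - -
- N N
All satisfied now.

0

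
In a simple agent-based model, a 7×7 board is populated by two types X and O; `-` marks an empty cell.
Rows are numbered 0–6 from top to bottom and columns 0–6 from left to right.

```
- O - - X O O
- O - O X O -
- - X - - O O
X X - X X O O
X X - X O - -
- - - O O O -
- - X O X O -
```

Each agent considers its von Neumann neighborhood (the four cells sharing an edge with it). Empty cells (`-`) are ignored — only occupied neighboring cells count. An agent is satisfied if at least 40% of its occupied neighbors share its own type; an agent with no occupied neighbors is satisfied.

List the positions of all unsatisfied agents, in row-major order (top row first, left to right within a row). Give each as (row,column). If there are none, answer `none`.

(1,3), (1,4), (3,4), (4,3), (4,4), (6,2), (6,3), (6,4)

Row 0: (0,1)O 1/1 ✓ · (0,4)X 1/2 ✓ · (0,5)O 2/3 ✓ · (0,6)O 1/1 ✓
Row 1: (1,1)O 1/1 ✓ · (1,3)O 0/1 ✗ · (1,4)X 1/3 ✗ · (1,5)O 2/3 ✓
Row 2: (2,2)X 0/0 ✓ · (2,5)O 3/3 ✓ · (2,6)O 2/2 ✓
Row 3: (3,0)X 2/2 ✓ · (3,1)X 2/2 ✓ · (3,3)X 2/2 ✓ · (3,4)X 1/3 ✗ · (3,5)O 2/3 ✓ · (3,6)O 2/2 ✓
Row 4: (4,0)X 2/2 ✓ · (4,1)X 2/2 ✓ · (4,3)X 1/3 ✗ · (4,4)O 1/3 ✗
Row 5: (5,3)O 2/3 ✓ · (5,4)O 3/4 ✓ · (5,5)O 2/2 ✓
Row 6: (6,2)X 0/1 ✗ · (6,3)O 1/3 ✗ · (6,4)X 0/3 ✗ · (6,5)O 1/2 ✓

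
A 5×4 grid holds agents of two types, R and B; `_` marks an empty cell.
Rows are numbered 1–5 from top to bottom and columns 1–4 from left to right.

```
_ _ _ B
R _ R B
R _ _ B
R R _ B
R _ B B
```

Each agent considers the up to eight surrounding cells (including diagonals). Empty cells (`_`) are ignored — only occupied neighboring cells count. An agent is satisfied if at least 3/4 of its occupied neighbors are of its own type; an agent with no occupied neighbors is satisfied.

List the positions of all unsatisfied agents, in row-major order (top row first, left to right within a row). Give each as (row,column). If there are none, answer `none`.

Row 1: (1,4)B 1/2 unhappy
Row 2: (2,1)R 1/1 ok · (2,3)R 0/3 unhappy · (2,4)B 2/3 unhappy
Row 3: (3,1)R 3/3 ok · (3,4)B 2/3 unhappy
Row 4: (4,1)R 3/3 ok · (4,2)R 3/4 ok · (4,4)B 3/3 ok
Row 5: (5,1)R 2/2 ok · (5,3)B 2/3 unhappy · (5,4)B 2/2 ok

(1,4), (2,3), (2,4), (3,4), (5,3)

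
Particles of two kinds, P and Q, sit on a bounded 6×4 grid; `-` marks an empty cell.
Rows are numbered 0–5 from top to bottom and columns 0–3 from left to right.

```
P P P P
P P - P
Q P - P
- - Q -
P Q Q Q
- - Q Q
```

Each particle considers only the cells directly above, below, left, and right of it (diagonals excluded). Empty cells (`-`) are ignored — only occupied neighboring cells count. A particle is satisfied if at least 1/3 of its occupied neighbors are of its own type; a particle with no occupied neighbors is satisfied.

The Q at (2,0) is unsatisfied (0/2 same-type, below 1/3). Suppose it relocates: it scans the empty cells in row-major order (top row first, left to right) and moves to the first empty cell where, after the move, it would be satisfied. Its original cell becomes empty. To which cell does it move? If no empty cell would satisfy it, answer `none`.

Vacating (2,0). Empty cells in order:
  (1,2): 0/3 same-type → still unsatisfied.
  (2,2): 1/3 same-type → satisfied — stop here.

(2,2)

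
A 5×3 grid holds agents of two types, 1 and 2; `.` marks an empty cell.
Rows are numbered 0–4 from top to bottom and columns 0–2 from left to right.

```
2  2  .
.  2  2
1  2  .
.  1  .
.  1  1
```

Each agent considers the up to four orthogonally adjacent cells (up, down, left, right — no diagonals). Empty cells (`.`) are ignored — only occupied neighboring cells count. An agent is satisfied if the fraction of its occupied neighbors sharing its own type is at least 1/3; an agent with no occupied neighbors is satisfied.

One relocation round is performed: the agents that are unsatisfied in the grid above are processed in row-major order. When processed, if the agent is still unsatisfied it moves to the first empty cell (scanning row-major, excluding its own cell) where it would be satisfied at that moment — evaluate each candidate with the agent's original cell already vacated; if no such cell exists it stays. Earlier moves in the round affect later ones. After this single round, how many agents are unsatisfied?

0

Initially unsatisfied (in order): (2,0).
  (2,0) → (3,0).
Resulting grid:
2 2 .
. 2 2
. 2 .
1 1 .
. 1 1
All satisfied now.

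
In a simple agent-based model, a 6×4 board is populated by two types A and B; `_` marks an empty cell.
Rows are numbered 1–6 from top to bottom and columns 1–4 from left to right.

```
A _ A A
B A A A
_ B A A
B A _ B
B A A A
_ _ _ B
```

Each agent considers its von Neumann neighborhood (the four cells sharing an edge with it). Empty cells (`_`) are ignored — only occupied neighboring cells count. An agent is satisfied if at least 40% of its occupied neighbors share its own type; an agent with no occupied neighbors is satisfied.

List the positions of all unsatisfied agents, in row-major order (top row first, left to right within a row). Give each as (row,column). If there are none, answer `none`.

(1,1), (2,1), (2,2), (3,2), (4,2), (4,4), (5,4), (6,4)

Row 1: (1,1)A 0/1 ✗ · (1,3)A 2/2 ✓ · (1,4)A 2/2 ✓
Row 2: (2,1)B 0/2 ✗ · (2,2)A 1/3 ✗ · (2,3)A 4/4 ✓ · (2,4)A 3/3 ✓
Row 3: (3,2)B 0/3 ✗ · (3,3)A 2/3 ✓ · (3,4)A 2/3 ✓
Row 4: (4,1)B 1/2 ✓ · (4,2)A 1/3 ✗ · (4,4)B 0/2 ✗
Row 5: (5,1)B 1/2 ✓ · (5,2)A 2/3 ✓ · (5,3)A 2/2 ✓ · (5,4)A 1/3 ✗
Row 6: (6,4)B 0/1 ✗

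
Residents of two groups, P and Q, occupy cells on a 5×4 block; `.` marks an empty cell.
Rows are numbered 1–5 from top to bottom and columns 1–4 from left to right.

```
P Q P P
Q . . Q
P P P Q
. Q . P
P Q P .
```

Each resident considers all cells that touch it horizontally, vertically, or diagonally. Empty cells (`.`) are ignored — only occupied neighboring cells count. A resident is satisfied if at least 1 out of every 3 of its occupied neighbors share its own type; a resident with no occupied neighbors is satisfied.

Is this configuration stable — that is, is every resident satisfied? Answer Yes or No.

Row 1: (1,1)P 0/2 unhappy · (1,2)Q 1/3 ok · (1,3)P 1/3 ok · (1,4)P 1/2 ok
Row 2: (2,1)Q 1/4 unhappy · (2,4)Q 1/4 unhappy
Row 3: (3,1)P 1/3 ok · (3,2)P 2/4 ok · (3,3)P 2/5 ok · (3,4)Q 1/3 ok
Row 4: (4,2)Q 1/6 unhappy · (4,4)P 2/3 ok
Row 5: (5,1)P 0/2 unhappy · (5,2)Q 1/3 ok · (5,3)P 1/3 ok
For instance (1,1) has only 0/2 same-type neighbors, below 1/3.

No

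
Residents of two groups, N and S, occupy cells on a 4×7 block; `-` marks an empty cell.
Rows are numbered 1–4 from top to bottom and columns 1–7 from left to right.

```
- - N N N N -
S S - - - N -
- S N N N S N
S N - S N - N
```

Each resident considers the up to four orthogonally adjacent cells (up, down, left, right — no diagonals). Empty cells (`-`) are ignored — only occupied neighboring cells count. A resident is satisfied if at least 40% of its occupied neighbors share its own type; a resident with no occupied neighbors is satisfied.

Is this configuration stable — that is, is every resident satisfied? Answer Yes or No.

No

Row 1: (1,3)N 1/1 ✓ · (1,4)N 2/2 ✓ · (1,5)N 2/2 ✓ · (1,6)N 2/2 ✓
Row 2: (2,1)S 1/1 ✓ · (2,2)S 2/2 ✓ · (2,6)N 1/2 ✓
Row 3: (3,2)S 1/3 ✗ · (3,3)N 1/2 ✓ · (3,4)N 2/3 ✓ · (3,5)N 2/3 ✓ · (3,6)S 0/3 ✗ · (3,7)N 1/2 ✓
Row 4: (4,1)S 0/1 ✗ · (4,2)N 0/2 ✗ · (4,4)S 0/2 ✗ · (4,5)N 1/2 ✓ · (4,7)N 1/1 ✓
For instance (3,2) has only 1/3 same-type neighbors, below 2/5.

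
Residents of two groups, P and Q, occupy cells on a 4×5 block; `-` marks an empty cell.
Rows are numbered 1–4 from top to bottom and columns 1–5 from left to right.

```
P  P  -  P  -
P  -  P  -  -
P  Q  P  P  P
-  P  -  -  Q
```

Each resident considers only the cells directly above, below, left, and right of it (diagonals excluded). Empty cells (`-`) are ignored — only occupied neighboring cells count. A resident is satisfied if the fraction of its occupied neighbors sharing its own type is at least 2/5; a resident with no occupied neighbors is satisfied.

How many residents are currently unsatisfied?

3

Row 1: (1,1)P 2/2 satisfied · (1,2)P 1/1 satisfied · (1,4)P 0/0 satisfied
Row 2: (2,1)P 2/2 satisfied · (2,3)P 1/1 satisfied
Row 3: (3,1)P 1/2 satisfied · (3,2)Q 0/3 not · (3,3)P 2/3 satisfied · (3,4)P 2/2 satisfied · (3,5)P 1/2 satisfied
Row 4: (4,2)P 0/1 not · (4,5)Q 0/1 not
Unsatisfied: (3,2), (4,2), (4,5) — 3 in total.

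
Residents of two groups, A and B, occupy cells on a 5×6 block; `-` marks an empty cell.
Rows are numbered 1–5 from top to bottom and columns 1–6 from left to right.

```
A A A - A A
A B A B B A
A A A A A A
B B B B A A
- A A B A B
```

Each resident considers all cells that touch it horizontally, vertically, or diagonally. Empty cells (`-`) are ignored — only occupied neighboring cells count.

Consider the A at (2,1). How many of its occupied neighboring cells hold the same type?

4

Occupied neighbors of (2,1): (1,1)=A, (1,2)=A, (2,2)=B, (3,1)=A, (3,2)=A.
Same type (A): 4 of 5.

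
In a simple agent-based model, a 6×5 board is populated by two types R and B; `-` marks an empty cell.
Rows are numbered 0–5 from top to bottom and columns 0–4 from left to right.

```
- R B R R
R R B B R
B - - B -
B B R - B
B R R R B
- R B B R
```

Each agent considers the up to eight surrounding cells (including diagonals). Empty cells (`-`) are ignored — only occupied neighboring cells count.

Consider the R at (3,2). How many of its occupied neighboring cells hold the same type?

3

Occupied neighbors of (3,2): (2,3)=B, (3,1)=B, (4,1)=R, (4,2)=R, (4,3)=R.
Same type (R): 3 of 5.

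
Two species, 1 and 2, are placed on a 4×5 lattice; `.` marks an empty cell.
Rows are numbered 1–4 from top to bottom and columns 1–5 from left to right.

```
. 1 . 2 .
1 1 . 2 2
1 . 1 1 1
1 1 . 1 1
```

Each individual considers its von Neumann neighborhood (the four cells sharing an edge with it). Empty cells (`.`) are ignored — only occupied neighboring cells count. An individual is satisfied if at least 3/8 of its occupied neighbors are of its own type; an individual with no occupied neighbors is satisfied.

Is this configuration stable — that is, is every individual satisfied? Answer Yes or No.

Row 1: (1,2)1 1/1 ✓ · (1,4)2 1/1 ✓
Row 2: (2,1)1 2/2 ✓ · (2,2)1 2/2 ✓ · (2,4)2 2/3 ✓ · (2,5)2 1/2 ✓
Row 3: (3,1)1 2/2 ✓ · (3,3)1 1/1 ✓ · (3,4)1 3/4 ✓ · (3,5)1 2/3 ✓
Row 4: (4,1)1 2/2 ✓ · (4,2)1 1/1 ✓ · (4,4)1 2/2 ✓ · (4,5)1 2/2 ✓
All meet the threshold, so the configuration is stable.

Yes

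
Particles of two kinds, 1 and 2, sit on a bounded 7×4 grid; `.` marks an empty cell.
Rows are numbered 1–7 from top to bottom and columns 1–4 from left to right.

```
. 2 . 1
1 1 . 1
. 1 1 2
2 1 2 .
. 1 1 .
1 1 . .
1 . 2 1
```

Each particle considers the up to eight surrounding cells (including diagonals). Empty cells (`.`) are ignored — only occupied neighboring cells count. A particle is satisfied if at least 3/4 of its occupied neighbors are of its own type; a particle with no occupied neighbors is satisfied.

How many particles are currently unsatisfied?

(1,2)2 0/2 unhappy
(1,4)1 1/1 ok
(2,1)1 2/3 unhappy
(2,2)1 3/4 ok
(2,4)1 2/3 unhappy
(3,2)1 4/6 unhappy
(3,3)1 4/6 unhappy
(3,4)2 1/3 unhappy
(4,1)2 0/3 unhappy
(4,2)1 4/6 unhappy
(4,3)2 1/6 unhappy
(5,2)1 4/6 unhappy
(5,3)1 3/4 ok
(6,1)1 3/3 ok
(6,2)1 4/5 ok
(7,1)1 2/2 ok
(7,3)2 0/2 unhappy
(7,4)1 0/1 unhappy
Unsatisfied: (1,2), (2,1), (2,4), (3,2), (3,3), (3,4), (4,1), (4,2), (4,3), (5,2), (7,3), (7,4) — 12 in total.

12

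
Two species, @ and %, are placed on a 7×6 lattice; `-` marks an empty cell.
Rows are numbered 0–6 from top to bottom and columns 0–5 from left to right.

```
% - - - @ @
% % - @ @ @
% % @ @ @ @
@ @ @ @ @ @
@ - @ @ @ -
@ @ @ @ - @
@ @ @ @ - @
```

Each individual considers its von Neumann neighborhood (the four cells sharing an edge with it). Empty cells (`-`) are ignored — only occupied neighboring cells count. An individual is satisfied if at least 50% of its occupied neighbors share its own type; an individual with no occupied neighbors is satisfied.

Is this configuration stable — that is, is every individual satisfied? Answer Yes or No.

(0,0)% 1/1 ✓
(0,4)@ 2/2 ✓
(0,5)@ 2/2 ✓
(1,0)% 3/3 ✓
(1,1)% 2/2 ✓
(1,3)@ 2/2 ✓
(1,4)@ 4/4 ✓
(1,5)@ 3/3 ✓
(2,0)% 2/3 ✓
(2,1)% 2/4 ✓
(2,2)@ 2/3 ✓
(2,3)@ 4/4 ✓
(2,4)@ 4/4 ✓
(2,5)@ 3/3 ✓
(3,0)@ 2/3 ✓
(3,1)@ 2/3 ✓
(3,2)@ 4/4 ✓
(3,3)@ 4/4 ✓
(3,4)@ 4/4 ✓
(3,5)@ 2/2 ✓
(4,0)@ 2/2 ✓
(4,2)@ 3/3 ✓
(4,3)@ 4/4 ✓
(4,4)@ 2/2 ✓
(5,0)@ 3/3 ✓
(5,1)@ 3/3 ✓
(5,2)@ 4/4 ✓
(5,3)@ 3/3 ✓
(5,5)@ 1/1 ✓
(6,0)@ 2/2 ✓
(6,1)@ 3/3 ✓
(6,2)@ 3/3 ✓
(6,3)@ 2/2 ✓
(6,5)@ 1/1 ✓
All meet the threshold, so the configuration is stable.

Yes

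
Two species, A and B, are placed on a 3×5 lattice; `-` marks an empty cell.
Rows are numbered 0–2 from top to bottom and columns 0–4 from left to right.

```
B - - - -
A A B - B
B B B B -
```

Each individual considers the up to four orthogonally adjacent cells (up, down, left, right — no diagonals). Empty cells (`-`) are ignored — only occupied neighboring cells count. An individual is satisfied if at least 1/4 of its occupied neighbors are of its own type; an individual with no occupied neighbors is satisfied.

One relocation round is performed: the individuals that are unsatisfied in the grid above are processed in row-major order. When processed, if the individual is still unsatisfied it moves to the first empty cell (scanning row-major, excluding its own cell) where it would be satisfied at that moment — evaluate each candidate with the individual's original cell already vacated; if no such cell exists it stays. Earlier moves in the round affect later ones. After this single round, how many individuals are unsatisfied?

Initially unsatisfied (in order): (0,0).
  (0,0) → (0,2).
Resulting grid:
- - B - -
A A B - B
B B B B -
All satisfied now.

0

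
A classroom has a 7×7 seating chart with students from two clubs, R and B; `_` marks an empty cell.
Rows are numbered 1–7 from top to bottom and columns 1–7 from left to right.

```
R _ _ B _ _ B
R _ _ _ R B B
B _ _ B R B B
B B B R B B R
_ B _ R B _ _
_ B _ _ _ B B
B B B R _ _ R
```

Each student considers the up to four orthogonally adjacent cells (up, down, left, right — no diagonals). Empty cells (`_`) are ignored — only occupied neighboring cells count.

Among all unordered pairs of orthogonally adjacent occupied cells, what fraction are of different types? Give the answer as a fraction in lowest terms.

Scan each occupied cell's neighbors to the right and below so each pair is counted once.
From row 1: 0 unlike of 2 pairs (running 0/2).
From row 2: 2 unlike of 6 pairs (running 2/8).
From row 3: 5 unlike of 8 pairs (running 7/16).
From row 4: 3 unlike of 9 pairs (running 10/25).
From row 5: 1 unlike of 2 pairs (running 11/27).
From row 6: 1 unlike of 3 pairs (running 12/30).
From row 7: 1 unlike of 3 pairs (running 13/33).
Total adjacent occupied pairs: 33; unlike-type pairs: 13.
13/33 is already in lowest terms.

13/33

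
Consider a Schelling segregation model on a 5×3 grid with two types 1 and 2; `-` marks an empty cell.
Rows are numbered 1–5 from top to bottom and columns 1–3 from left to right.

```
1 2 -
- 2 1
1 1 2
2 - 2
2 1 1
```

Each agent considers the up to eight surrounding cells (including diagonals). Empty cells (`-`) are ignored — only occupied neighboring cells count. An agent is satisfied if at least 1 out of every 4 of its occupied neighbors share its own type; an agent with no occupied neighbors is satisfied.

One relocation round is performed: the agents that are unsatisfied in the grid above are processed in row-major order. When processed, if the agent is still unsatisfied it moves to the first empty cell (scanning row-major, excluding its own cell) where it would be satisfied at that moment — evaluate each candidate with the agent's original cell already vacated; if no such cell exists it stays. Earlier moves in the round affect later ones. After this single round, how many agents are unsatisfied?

0

Initially unsatisfied (in order): (1,1).
  (1,1) → (1,3).
Resulting grid:
- 2 1
- 2 1
1 1 2
2 - 2
2 1 1
All satisfied now.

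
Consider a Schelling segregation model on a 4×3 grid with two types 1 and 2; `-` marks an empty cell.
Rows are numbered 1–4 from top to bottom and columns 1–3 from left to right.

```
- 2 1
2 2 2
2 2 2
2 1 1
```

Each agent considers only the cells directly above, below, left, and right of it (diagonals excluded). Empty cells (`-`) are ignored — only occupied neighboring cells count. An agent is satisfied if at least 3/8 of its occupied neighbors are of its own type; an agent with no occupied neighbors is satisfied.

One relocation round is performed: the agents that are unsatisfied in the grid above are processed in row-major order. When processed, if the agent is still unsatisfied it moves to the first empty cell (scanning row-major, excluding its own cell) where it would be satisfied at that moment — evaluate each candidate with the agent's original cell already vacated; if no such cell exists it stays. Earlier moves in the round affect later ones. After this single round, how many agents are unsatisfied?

Initially unsatisfied (in order): (1,3), (4,2).
  (1,3): no empty cell satisfies it; stays.
  (4,2): no empty cell satisfies it; stays.
Resulting grid:
- 2 1
2 2 2
2 2 2
2 1 1
Unsatisfied now: (1,3), (4,2).

2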